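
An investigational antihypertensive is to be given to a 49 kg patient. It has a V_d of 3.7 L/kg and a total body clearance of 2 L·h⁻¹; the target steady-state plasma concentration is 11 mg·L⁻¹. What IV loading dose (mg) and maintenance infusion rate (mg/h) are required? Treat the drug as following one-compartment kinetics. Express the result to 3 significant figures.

(a) 1990 mg; (b) 22.0 mg/h

Vd = 3.7 L/kg × 49 kg = 181.3 L
Loading: fill Vd to C_target → 181.3 L × 11 mg/L = 1994 mg
Maintenance infusion rate = CL × Css = 2.000 × 11 = 22.00 mg/h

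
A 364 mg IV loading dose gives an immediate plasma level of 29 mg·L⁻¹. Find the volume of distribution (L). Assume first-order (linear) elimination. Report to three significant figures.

12.6 L

Immediately after an IV bolus, C₀ = Dose / Vd, so Vd = Dose / C₀.
Vd = 364 / 29 = 12.55 L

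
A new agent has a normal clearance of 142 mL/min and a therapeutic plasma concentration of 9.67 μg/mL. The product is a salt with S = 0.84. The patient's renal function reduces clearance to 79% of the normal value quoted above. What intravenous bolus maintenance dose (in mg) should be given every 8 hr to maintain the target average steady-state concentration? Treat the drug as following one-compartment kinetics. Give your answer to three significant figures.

620 mg

CL = 142 mL/min × 60/1000 = 8.520 L/h
Patient clearance = 0.79 × 8.520 = 6.731 L/h
D = CL × Css × τ / S = 6.731 × 9.67 × 8 / 0.84 = 619.9 mg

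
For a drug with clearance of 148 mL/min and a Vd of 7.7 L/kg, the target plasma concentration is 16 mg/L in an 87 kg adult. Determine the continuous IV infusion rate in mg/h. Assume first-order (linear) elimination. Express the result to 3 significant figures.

142 mg/h

CL = 148 mL/min × 60/1000 = 8.880 L/h
Maintenance depends on clearance, not Vd — rate in must match rate out.
Infusion rate = CL · Css = 8.880 L/h × 16 mg/L = 142.1 mg/h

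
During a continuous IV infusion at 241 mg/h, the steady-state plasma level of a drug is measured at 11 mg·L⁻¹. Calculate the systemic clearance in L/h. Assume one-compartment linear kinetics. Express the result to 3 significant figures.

At steady state, infusion rate = CL × Css, so CL = rate / Css.
CL = 241 / 11 = 21.91 L/h

21.9 L/h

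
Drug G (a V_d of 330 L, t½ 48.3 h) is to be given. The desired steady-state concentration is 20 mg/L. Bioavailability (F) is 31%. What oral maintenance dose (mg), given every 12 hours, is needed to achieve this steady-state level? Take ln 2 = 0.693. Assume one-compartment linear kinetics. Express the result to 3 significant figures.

CL = ln 2 · Vd / t½ = 0.693 × 330.0 / 48.3 = 4.735 L/h
D = CL × Css × τ / F = 4.735 × 20 × 12 / 0.31 = 3666 mg

3670 mg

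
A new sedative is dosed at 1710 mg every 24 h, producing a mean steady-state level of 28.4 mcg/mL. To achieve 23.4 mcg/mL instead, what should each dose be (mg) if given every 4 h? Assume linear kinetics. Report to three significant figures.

235 mg

For first-order elimination, Css ∝ F·D/(CL·τ); F and CL are unchanged, so Css ∝ D/τ.
D₂ = D₁ × (Css,target / Css,current) × (τ₂/τ₁) = 1710 × (23.4/28.4) × (4/24) = 234.8 mg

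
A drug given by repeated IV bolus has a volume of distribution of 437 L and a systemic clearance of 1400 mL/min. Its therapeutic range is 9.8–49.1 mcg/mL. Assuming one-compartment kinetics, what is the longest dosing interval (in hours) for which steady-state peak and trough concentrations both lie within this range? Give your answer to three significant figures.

8.38 h

CL = 1400 mL/min × 60/1000 = 84.00 L/h
k = CL / Vd = 84.00 / 437.0 = 0.1922 h⁻¹
Between IV bolus doses, concentration decays as C = C₀·e^(−kτ), so C_peak/C_trough = e^(kτ).
τ_max = ln(C_peak/C_trough) / k = ln(49.1/9.8) / 0.1922 = 1.611 / 0.1922 = 8.382 h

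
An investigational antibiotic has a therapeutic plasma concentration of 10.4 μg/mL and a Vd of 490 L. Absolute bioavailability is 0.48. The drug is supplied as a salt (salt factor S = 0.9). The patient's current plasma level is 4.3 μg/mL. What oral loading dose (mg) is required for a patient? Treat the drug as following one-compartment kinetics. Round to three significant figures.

Concentration deficit ΔC = 10.4 − 4.3 = 6.100 mg/L
LD = Vd × ΔC / F / S = 490.0 × 6.100 / 0.48 / 0.9 = 6919 mg

6920 mg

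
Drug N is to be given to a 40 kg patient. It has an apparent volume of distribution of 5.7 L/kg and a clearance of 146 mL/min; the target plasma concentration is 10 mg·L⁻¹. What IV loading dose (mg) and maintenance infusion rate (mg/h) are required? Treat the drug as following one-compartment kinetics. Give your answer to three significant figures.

Vd(total) = 40 kg × 5.7 L/kg = 228.0 L
Loading: fill Vd to C_target → 228.0 L × 10 mg/L = 2280 mg
CL = 146 mL/min × 60/1000 = 8.760 L/h
Infusion rate = 8.760 L/h × 10 mg/L = 87.60 mg/h

(a) 2280 mg; (b) 87.6 mg/h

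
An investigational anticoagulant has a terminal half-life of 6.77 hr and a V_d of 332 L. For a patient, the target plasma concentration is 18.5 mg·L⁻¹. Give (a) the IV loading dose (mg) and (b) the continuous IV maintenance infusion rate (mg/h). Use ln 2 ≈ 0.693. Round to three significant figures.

LD = Vd × C = 332.0 × 18.5 = 6142 mg
CL = 0.693 × Vd / t½ = 0.693 × 332.0 / 6.77 = 33.98 L/h
Infusion rate = CL × Css = 33.98 × 18.5 = 628.6 mg/h

(a) 6140 mg; (b) 629 mg/h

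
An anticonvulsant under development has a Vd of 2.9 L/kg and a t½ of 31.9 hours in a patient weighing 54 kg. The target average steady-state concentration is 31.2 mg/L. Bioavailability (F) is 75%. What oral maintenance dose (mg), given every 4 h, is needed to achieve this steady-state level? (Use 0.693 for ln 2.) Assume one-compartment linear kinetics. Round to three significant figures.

Vd = 2.9 L/kg × 54 kg = 156.6 L
CL = 0.693 × Vd / t½ = 0.693 × 156.6 / 31.9 = 3.402 L/h
D = CL × Css × τ / F = 3.402 × 31.2 × 4 / 0.75 = 566.1 mg

566 mg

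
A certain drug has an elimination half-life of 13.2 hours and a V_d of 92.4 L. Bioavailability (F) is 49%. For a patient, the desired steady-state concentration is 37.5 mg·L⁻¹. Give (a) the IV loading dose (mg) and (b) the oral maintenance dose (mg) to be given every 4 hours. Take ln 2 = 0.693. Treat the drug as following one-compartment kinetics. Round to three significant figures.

LD = Vd × C = 92.40 × 37.5 = 3465 mg
CL = 0.693 × Vd / t½ = 0.693 × 92.40 / 13.2 = 4.851 L/h
D = CL × Css × τ / F = 4.851 × 37.5 × 4 / 0.49 = 1485 mg

(a) 3470 mg; (b) 1490 mg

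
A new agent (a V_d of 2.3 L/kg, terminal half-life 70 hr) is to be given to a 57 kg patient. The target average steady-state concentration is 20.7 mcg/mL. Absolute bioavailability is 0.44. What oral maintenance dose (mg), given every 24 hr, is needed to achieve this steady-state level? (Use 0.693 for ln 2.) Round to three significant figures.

Vd(total) = 57 kg × 2.3 L/kg = 131.1 L
CL = ln 2 · Vd / t½ = 0.693 × 131.1 / 70 = 1.298 L/h
D = CL × Css × τ / F = 1.298 × 20.7 × 24 / 0.44 = 1466 mg

1470 mg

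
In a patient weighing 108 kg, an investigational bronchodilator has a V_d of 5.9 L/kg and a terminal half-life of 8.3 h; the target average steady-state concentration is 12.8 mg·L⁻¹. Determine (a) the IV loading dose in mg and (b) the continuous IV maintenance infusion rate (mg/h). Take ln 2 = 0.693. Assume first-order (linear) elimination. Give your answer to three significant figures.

Total Vd = 5.9 × 108 = 637.2 L
LD = Vd × C = 637.2 × 12.8 = 8156 mg
CL = 0.693 × Vd / t½ = 0.693 × 637.2 / 8.3 = 53.20 L/h
Infusion rate = CL × Css = 53.20 × 12.8 = 681.0 mg/h

(a) 8160 mg; (b) 681 mg/h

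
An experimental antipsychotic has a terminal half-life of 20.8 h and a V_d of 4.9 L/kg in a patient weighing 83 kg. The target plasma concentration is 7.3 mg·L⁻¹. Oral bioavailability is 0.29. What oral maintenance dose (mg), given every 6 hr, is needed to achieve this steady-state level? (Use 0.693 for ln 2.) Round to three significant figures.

2050 mg

Total Vd = 4.9 × 83 = 406.7 L
k = 0.693/20.8 = 0.03332 h⁻¹, so CL = k·Vd = 0.03332 × 406.7 = 13.55 L/h
D = CL × Css × τ / F = 13.55 × 7.3 × 6 / 0.29 = 2047 mg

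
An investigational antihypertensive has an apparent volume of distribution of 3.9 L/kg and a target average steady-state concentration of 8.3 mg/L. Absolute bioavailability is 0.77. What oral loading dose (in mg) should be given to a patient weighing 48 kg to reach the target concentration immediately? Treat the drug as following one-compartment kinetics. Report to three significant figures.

2020 mg

Total Vd = 3.9 × 48 = 187.2 L
The loading dose fills Vd to the target concentration.
LD = Vd × C / F = 187.2 × 8.300 / 0.77 = 2018 mg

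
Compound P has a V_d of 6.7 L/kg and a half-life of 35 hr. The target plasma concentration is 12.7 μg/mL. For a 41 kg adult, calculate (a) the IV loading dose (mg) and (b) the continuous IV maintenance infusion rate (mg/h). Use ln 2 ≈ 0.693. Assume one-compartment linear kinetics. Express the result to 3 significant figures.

(a) 3490 mg; (b) 69.1 mg/h

Total Vd = 6.7 × 41 = 274.7 L
LD = Vd × C = 274.7 × 12.7 = 3489 mg
CL = 0.693 × Vd / t½ = 0.693 × 274.7 / 35 = 5.439 L/h
Infusion rate = CL × Css = 5.439 × 12.7 = 69.08 mg/h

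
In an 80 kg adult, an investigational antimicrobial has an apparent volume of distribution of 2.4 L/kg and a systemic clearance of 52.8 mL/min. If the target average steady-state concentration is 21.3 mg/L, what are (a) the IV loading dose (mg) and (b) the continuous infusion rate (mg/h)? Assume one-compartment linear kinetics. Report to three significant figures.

Total Vd = 2.4 × 80 = 192.0 L
Loading dose = Vd × C = 192.0 × 21.3 = 4090 mg
CL = 52.8 mL/min = 52.8 × 0.06 = 3.168 L/h
Maintenance infusion rate = CL × Css = 3.168 × 21.3 = 67.48 mg/h

(a) 4090 mg; (b) 67.5 mg/h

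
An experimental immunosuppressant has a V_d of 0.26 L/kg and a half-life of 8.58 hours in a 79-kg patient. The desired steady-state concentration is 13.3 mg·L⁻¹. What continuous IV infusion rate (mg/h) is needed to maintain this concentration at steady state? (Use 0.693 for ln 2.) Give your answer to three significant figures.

22.1 mg/h

Total Vd = 0.26 × 79 = 20.54 L
k = 0.693/8.58 = 0.08077 h⁻¹, so CL = k·Vd = 0.08077 × 20.54 = 1.659 L/h
Infusion rate = CL × Css = 1.659 × 13.3 = 22.06 mg/h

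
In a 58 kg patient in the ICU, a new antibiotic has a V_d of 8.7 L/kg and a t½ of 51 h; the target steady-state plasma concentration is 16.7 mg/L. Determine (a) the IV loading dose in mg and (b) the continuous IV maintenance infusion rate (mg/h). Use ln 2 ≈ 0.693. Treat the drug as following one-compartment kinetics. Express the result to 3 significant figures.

(a) 8430 mg; (b) 115 mg/h

Total Vd = 8.7 × 58 = 504.6 L
LD = Vd × C = 504.6 × 16.7 = 8427 mg
CL = 0.693 × Vd / t½ = 0.693 × 504.6 / 51 = 6.857 L/h
Infusion rate = CL × Css = 6.857 × 16.7 = 114.5 mg/h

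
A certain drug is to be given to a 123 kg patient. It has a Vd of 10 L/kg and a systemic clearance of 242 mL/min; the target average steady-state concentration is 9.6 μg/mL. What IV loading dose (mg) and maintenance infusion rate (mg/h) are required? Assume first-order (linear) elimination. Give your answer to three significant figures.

Vd(total) = 123 kg × 10 L/kg = 1230 L
LD = Vd · C_target = 1230 × 9.6 = 11810 mg
Convert clearance: 242 mL/min × 60 min/h ÷ 1000 mL/L = 14.52 L/h
Maintenance: replace elimination → rate = CL × Css = 14.52 × 9.6 = 139.4 mg/h

(a) 11800 mg; (b) 139 mg/h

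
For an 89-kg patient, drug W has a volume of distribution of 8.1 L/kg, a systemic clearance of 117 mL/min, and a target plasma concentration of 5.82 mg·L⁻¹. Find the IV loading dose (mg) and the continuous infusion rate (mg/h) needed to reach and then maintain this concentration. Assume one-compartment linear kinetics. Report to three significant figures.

Vd(total) = 89 kg × 8.1 L/kg = 720.9 L
Loading dose = Vd × C = 720.9 × 5.82 = 4196 mg
CL = 117 mL/min = 117 × 0.06 = 7.020 L/h
Maintenance infusion rate = CL × Css = 7.020 × 5.82 = 40.86 mg/h

(a) 4200 mg; (b) 40.9 mg/h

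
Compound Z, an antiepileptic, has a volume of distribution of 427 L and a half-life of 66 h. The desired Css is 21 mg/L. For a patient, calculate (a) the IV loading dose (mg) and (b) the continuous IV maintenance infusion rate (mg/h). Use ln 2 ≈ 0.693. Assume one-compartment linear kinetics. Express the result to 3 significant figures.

(a) 8970 mg; (b) 94.2 mg/h

LD = Vd × C = 427.0 × 21 = 8967 mg
CL = 0.693 × Vd / t½ = 0.693 × 427.0 / 66 = 4.484 L/h
Infusion rate = CL × Css = 4.484 × 21 = 94.16 mg/h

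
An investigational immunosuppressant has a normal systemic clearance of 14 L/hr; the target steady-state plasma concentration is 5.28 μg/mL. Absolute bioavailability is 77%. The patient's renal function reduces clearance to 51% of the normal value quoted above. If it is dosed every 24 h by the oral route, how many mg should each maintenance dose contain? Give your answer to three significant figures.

Patient clearance = 0.51 × 14.00 = 7.140 L/h
At steady state, dose per interval replaces the amount cleared in that interval: F·D/τ = CL·Css.
D = CL × Css × τ / F = 7.140 × 5.28 × 24 / 0.77 = 1175 mg

1180 mg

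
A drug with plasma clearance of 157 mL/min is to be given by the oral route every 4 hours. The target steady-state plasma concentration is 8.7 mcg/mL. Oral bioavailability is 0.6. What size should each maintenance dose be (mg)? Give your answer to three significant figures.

CL = 157 mL/min × 60/1000 = 9.420 L/h
D = CL × Css × τ / F = 9.420 × 8.7 × 4 / 0.6 = 546.4 mg

546 mg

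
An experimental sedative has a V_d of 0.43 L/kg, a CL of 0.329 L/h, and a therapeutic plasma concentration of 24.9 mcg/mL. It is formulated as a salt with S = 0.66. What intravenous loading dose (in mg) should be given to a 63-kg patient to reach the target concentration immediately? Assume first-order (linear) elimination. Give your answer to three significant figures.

Total Vd = 0.43 × 63 = 27.09 L
LD = Vd × C / S = 27.09 × 24.90 / 0.66 = 1022 mg

1020 mg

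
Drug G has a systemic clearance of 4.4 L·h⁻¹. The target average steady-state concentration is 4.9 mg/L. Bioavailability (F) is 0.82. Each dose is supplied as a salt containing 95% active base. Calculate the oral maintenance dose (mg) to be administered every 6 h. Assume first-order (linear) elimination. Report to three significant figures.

D = CL × Css × τ / F / S = 4.400 × 4.9 × 6 / 0.82 / 0.95 = 166.1 mg

166 mg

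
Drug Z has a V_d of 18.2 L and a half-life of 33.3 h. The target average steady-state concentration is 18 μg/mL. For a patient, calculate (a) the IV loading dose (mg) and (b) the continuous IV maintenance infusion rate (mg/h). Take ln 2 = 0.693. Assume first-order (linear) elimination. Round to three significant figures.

(a) 328 mg; (b) 6.82 mg/h

LD = Vd × C = 18.20 × 18 = 327.6 mg
CL = 0.693 × Vd / t½ = 0.693 × 18.20 / 33.3 = 0.3788 L/h
Infusion rate = CL × Css = 0.3788 × 18 = 6.818 mg/h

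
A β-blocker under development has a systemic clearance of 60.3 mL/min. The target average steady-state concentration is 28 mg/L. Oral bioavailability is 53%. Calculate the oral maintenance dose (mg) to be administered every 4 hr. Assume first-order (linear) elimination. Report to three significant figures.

CL = 60.3 mL/min × 60/1000 = 3.618 L/h
D = CL × Css × τ / F = 3.618 × 28 × 4 / 0.53 = 764.6 mg

765 mg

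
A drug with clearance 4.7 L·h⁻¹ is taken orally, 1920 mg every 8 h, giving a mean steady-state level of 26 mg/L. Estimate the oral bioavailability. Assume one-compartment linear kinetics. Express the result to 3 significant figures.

F·D/τ = CL·Css at steady state → F = CL·Css·τ / D.
F = 4.7 × 26 × 8 / 1920 = 0.509

0.509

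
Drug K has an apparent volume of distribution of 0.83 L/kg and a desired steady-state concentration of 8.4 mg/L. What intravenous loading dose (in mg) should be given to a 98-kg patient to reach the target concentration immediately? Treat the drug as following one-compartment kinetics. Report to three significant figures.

683 mg

Vd(total) = 98 kg × 0.83 L/kg = 81.34 L
LD = Vd × C = 81.34 × 8.400 = 683.3 mg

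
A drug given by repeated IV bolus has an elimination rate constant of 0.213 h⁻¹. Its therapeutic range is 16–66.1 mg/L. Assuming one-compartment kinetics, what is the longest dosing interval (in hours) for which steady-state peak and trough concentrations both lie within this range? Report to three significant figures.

6.66 h

Between IV bolus doses, concentration decays as C = C₀·e^(−kτ), so C_peak/C_trough = e^(kτ).
τ_max = ln(C_peak/C_trough) / k = ln(66.1/16) / 0.2130 = 1.419 / 0.2130 = 6.662 h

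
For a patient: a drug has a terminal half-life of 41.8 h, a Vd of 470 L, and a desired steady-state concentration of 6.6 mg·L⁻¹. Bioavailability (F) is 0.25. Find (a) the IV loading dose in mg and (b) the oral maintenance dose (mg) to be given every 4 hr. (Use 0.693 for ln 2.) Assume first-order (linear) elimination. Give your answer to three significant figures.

LD = Vd × C = 470.0 × 6.6 = 3102 mg
CL = 0.693 × Vd / t½ = 0.693 × 470.0 / 41.8 = 7.792 L/h
D = CL × Css × τ / F = 7.792 × 6.6 × 4 / 0.25 = 822.8 mg

(a) 3100 mg; (b) 823 mg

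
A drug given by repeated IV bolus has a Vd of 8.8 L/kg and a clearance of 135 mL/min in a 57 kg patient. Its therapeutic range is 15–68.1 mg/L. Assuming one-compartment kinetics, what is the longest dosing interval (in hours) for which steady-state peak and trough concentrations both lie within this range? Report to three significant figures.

Vd = 8.8 L/kg × 57 kg = 501.6 L
CL = 135 mL/min = 135 × 0.06 = 8.100 L/h
k = CL / Vd = 8.100 / 501.6 = 0.01615 h⁻¹
Between IV bolus doses, concentration decays as C = C₀·e^(−kτ), so C_peak/C_trough = e^(kτ).
τ_max = ln(C_peak/C_trough) / k = ln(68.1/15) / 0.01615 = 1.513 / 0.01615 = 93.68 h

93.7 h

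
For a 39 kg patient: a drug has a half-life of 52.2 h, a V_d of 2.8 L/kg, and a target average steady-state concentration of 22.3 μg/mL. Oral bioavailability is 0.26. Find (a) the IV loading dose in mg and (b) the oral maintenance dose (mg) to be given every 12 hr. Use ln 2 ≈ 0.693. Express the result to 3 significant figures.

(a) 2440 mg; (b) 1490 mg

Vd = 2.8 L/kg × 39 kg = 109.2 L
LD = Vd × C = 109.2 × 22.3 = 2435 mg
CL = 0.693 × Vd / t½ = 0.693 × 109.2 / 52.2 = 1.450 L/h
D = CL × Css × τ / F = 1.450 × 22.3 × 12 / 0.26 = 1492 mg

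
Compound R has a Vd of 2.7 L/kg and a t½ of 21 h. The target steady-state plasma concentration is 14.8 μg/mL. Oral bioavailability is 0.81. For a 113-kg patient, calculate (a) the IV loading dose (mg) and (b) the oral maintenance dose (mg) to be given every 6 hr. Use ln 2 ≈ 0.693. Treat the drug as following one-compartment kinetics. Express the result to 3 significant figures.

Vd(total) = 113 kg × 2.7 L/kg = 305.1 L
LD = Vd × C = 305.1 × 14.8 = 4515 mg
CL = 0.693 × Vd / t½ = 0.693 × 305.1 / 21 = 10.07 L/h
D = CL × Css × τ / F = 10.07 × 14.8 × 6 / 0.81 = 1104 mg

(a) 4520 mg; (b) 1100 mg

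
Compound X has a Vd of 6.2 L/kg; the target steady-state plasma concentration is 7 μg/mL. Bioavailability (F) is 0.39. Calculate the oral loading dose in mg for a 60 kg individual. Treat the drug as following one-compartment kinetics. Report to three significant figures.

Vd(total) = 60 kg × 6.2 L/kg = 372.0 L
The loading dose fills Vd to the target concentration.
LD = Vd × C / F = 372.0 × 7.000 / 0.39 = 6677 mg

6680 mg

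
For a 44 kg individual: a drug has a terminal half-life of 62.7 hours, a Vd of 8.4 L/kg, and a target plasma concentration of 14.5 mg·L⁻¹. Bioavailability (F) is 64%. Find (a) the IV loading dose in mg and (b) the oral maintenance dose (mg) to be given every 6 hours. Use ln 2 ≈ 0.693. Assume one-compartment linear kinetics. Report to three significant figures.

Vd(total) = 44 kg × 8.4 L/kg = 369.6 L
LD = Vd × C = 369.6 × 14.5 = 5359 mg
CL = 0.693 × Vd / t½ = 0.693 × 369.6 / 62.7 = 4.085 L/h
D = CL × Css × τ / F = 4.085 × 14.5 × 6 / 0.64 = 555.3 mg

(a) 5360 mg; (b) 555 mg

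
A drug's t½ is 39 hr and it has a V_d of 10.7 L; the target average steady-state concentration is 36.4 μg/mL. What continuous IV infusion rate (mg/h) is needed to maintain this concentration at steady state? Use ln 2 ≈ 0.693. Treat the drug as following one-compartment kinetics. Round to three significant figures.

k = 0.693/39 = 0.01777 h⁻¹, so CL = k·Vd = 0.01777 × 10.70 = 0.1901 L/h
Infusion rate = CL × Css = 0.1901 × 36.4 = 6.920 mg/h

6.92 mg/h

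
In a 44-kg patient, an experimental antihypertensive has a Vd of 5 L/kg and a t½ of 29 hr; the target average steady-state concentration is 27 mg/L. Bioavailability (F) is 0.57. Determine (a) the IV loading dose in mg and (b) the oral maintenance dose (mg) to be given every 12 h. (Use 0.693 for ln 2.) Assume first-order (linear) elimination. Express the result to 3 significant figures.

Total Vd = 5 × 44 = 220.0 L
LD = Vd × C = 220.0 × 27 = 5940 mg
CL = 0.693 × Vd / t½ = 0.693 × 220.0 / 29 = 5.257 L/h
D = CL × Css × τ / F = 5.257 × 27 × 12 / 0.57 = 2988 mg

(a) 5940 mg; (b) 2990 mg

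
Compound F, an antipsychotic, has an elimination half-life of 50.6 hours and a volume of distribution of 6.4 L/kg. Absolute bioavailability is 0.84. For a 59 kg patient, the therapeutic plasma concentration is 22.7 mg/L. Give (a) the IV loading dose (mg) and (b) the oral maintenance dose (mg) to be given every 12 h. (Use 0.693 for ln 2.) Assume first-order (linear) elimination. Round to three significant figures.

Vd(total) = 59 kg × 6.4 L/kg = 377.6 L
LD = Vd × C = 377.6 × 22.7 = 8572 mg
CL = 0.693 × Vd / t½ = 0.693 × 377.6 / 50.6 = 5.171 L/h
D = CL × Css × τ / F = 5.171 × 22.7 × 12 / 0.84 = 1677 mg

(a) 8570 mg; (b) 1680 mg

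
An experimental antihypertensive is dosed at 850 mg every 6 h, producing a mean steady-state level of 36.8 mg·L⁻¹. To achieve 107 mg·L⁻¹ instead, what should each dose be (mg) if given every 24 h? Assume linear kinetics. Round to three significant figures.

For first-order elimination, Css ∝ F·D/(CL·τ); F and CL are unchanged, so Css ∝ D/τ.
D₂ = D₁ × (Css,target / Css,current) × (τ₂/τ₁) = 850 × (107/36.8) × (24/6) = 9886 mg

9890 mg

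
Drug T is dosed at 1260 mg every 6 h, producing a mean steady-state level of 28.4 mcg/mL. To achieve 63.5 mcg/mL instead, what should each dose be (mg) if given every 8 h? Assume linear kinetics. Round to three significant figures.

3760 mg

With linear kinetics, Css is proportional to dose rate (D/τ) at fixed clearance.
D₂ = D₁ × (Css,target / Css,current) × (τ₂/τ₁) = 1260 × (63.5/28.4) × (8/6) = 3756 mg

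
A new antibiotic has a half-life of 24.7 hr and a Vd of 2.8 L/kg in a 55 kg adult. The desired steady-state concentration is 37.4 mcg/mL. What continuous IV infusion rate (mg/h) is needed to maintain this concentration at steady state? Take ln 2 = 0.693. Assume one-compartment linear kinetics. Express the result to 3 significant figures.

Vd = 2.8 L/kg × 55 kg = 154.0 L
CL = 0.693 × Vd / t½ = 0.693 × 154.0 / 24.7 = 4.321 L/h
Infusion rate = CL × Css = 4.321 × 37.4 = 161.6 mg/h

162 mg/h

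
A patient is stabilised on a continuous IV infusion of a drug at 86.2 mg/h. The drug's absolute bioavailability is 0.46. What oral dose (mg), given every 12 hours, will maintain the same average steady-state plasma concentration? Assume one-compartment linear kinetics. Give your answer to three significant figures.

To maintain the same Css, the systemic dosing rate must be unchanged: F·D/τ = infusion rate.
D = rate × τ / F = 86.2 × 12 / 0.46 = 2249 mg

2250 mg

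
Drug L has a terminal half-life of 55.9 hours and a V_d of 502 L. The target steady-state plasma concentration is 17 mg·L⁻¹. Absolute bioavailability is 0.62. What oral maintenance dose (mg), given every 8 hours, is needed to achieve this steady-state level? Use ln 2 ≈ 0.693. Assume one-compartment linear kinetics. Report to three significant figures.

1370 mg

CL = ln 2 · Vd / t½ = 0.693 × 502.0 / 55.9 = 6.223 L/h
D = CL × Css × τ / F = 6.223 × 17 × 8 / 0.62 = 1365 mg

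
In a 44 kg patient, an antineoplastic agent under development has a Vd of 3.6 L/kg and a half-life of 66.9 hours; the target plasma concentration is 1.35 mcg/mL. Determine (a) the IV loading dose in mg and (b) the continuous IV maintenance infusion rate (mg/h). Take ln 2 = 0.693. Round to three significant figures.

(a) 214 mg; (b) 2.22 mg/h

Vd(total) = 44 kg × 3.6 L/kg = 158.4 L
LD = Vd × C = 158.4 × 1.35 = 213.8 mg
CL = 0.693 × Vd / t½ = 0.693 × 158.4 / 66.9 = 1.641 L/h
Infusion rate = CL × Css = 1.641 × 1.35 = 2.215 mg/h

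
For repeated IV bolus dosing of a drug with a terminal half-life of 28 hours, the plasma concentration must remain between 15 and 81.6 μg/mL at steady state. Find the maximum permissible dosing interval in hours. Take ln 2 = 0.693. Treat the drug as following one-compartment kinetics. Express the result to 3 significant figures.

68.4 h

k = 0.693 / t½ = 0.693 / 28 = 0.02475 h⁻¹
Between IV bolus doses, concentration decays as C = C₀·e^(−kτ), so C_peak/C_trough = e^(kτ).
τ_max = ln(C_peak/C_trough) / k = ln(81.6/15) / 0.02475 = 1.694 / 0.02475 = 68.44 h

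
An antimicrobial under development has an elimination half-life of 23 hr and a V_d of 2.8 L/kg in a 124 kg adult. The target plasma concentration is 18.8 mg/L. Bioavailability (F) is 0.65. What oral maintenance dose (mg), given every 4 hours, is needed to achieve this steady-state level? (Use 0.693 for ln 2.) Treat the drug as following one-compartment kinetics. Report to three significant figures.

Vd = 2.8 L/kg × 124 kg = 347.2 L
CL = ln 2 · Vd / t½ = 0.693 × 347.2 / 23 = 10.46 L/h
D = CL × Css × τ / F = 10.46 × 18.8 × 4 / 0.65 = 1210 mg

1210 mg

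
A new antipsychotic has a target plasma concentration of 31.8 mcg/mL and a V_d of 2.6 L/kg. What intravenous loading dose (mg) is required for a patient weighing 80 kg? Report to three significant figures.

Total Vd = 2.6 × 80 = 208.0 L
The loading dose fills Vd to the target concentration.
LD = Vd × C = 208.0 × 31.80 = 6614 mg

6610 mg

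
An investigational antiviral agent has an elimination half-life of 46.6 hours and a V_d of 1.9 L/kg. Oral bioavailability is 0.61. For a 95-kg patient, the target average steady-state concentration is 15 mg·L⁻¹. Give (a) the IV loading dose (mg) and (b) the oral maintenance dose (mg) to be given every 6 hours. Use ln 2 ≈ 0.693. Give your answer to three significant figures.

(a) 2710 mg; (b) 396 mg

Total Vd = 1.9 × 95 = 180.5 L
LD = Vd × C = 180.5 × 15 = 2708 mg
CL = 0.693 × Vd / t½ = 0.693 × 180.5 / 46.6 = 2.684 L/h
D = CL × Css × τ / F = 2.684 × 15 × 6 / 0.61 = 396.0 mg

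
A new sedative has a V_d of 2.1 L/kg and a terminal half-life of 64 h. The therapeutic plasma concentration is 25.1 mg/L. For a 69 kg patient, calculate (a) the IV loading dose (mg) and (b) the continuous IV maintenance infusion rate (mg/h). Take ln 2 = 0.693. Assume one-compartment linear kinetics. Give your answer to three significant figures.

(a) 3640 mg; (b) 39.4 mg/h

Vd = 2.1 L/kg × 69 kg = 144.9 L
LD = Vd × C = 144.9 × 25.1 = 3637 mg
CL = 0.693 × Vd / t½ = 0.693 × 144.9 / 64 = 1.569 L/h
Infusion rate = CL × Css = 1.569 × 25.1 = 39.38 mg/h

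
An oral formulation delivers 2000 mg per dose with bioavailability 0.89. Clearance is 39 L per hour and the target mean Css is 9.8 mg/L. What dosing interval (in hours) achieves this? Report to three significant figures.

F·D/τ = CL·Css → τ = F·D / (CL·Css).
τ = 0.89 × 2000 / (39 × 9.8) = 4.657 h

4.66 h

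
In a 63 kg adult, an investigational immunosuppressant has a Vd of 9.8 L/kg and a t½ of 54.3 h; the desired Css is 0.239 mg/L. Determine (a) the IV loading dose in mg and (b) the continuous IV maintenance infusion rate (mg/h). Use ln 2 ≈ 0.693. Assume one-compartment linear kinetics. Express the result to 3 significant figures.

Total Vd = 9.8 × 63 = 617.4 L
LD = Vd × C = 617.4 × 0.239 = 147.6 mg
CL = 0.693 × Vd / t½ = 0.693 × 617.4 / 54.3 = 7.880 L/h
Infusion rate = CL × Css = 7.880 × 0.239 = 1.883 mg/h

(a) 148 mg; (b) 1.88 mg/h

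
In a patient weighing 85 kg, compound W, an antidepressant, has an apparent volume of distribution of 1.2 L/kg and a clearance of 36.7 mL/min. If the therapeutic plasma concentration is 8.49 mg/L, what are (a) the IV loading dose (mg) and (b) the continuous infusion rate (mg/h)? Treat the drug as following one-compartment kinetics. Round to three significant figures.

Vd(total) = 85 kg × 1.2 L/kg = 102.0 L
LD = Vd · C_target = 102.0 × 8.49 = 866.0 mg
CL = 36.7 mL/min × 60/1000 = 2.202 L/h
Maintenance: replace elimination → rate = CL × Css = 2.202 × 8.49 = 18.69 mg/h

(a) 866 mg; (b) 18.7 mg/h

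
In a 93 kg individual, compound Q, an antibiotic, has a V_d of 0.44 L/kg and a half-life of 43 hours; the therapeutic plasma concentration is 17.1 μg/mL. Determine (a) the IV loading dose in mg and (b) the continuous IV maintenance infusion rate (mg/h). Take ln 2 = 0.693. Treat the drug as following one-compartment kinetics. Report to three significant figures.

(a) 700 mg; (b) 11.3 mg/h

Vd = 0.44 L/kg × 93 kg = 40.92 L
LD = Vd × C = 40.92 × 17.1 = 699.7 mg
CL = 0.693 × Vd / t½ = 0.693 × 40.92 / 43 = 0.6595 L/h
Infusion rate = CL × Css = 0.6595 × 17.1 = 11.28 mg/h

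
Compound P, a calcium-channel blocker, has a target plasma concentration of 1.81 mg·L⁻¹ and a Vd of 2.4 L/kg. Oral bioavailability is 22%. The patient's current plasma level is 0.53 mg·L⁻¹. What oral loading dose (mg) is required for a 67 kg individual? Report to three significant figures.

936 mg

Vd(total) = 67 kg × 2.4 L/kg = 160.8 L
The loading dose fills Vd to the target concentration.
Concentration deficit ΔC = 1.81 − 0.53 = 1.280 mg/L
LD = Vd × ΔC / F = 160.8 × 1.280 / 0.22 = 935.6 mg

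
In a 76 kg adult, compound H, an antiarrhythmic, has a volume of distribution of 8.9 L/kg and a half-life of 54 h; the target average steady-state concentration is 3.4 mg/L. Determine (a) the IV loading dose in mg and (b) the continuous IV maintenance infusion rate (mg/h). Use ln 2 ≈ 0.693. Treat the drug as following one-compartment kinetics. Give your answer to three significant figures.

Vd(total) = 76 kg × 8.9 L/kg = 676.4 L
LD = Vd × C = 676.4 × 3.4 = 2300 mg
CL = 0.693 × Vd / t½ = 0.693 × 676.4 / 54 = 8.680 L/h
Infusion rate = CL × Css = 8.680 × 3.4 = 29.51 mg/h

(a) 2300 mg; (b) 29.5 mg/h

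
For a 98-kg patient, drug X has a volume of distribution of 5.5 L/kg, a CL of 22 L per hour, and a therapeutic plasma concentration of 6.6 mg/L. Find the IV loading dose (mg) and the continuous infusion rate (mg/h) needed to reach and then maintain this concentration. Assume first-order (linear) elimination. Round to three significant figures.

(a) 3560 mg; (b) 145 mg/h

Vd = 5.5 L/kg × 98 kg = 539.0 L
Loading: fill Vd to C_target → 539.0 L × 6.6 mg/L = 3557 mg
Infusion rate = 22.00 L/h × 6.6 mg/L = 145.2 mg/h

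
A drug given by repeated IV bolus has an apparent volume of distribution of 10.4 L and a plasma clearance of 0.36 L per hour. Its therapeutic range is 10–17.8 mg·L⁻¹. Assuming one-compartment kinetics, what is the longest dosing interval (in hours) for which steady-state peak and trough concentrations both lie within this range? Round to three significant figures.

k = CL / Vd = 0.3600 / 10.40 = 0.03462 h⁻¹
Between IV bolus doses, concentration decays as C = C₀·e^(−kτ), so C_peak/C_trough = e^(kτ).
τ_max = ln(C_peak/C_trough) / k = ln(17.8/10) / 0.03462 = 0.5766 / 0.03462 = 16.66 h

16.7 h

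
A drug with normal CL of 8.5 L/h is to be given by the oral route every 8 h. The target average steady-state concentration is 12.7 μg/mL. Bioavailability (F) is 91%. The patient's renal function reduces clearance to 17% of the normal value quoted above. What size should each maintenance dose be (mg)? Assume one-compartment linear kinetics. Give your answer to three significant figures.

Patient clearance = 0.17 × 8.500 = 1.445 L/h
At steady state, dose per interval replaces the amount cleared in that interval: F·D/τ = CL·Css.
D = CL × Css × τ / F = 1.445 × 12.7 × 8 / 0.91 = 161.3 mg

161 mg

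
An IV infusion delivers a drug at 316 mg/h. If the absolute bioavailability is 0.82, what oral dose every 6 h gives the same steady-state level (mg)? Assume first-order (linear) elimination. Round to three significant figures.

2310 mg

To maintain the same Css, the systemic dosing rate must be unchanged: F·D/τ = infusion rate.
D = rate × τ / F = 316 × 6 / 0.82 = 2312 mg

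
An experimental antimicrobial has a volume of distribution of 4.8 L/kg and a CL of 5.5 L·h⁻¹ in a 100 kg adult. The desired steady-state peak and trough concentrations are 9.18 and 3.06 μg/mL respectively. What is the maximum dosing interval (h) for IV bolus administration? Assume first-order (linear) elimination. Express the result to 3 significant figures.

Total Vd = 4.8 × 100 = 480.0 L
k = CL / Vd = 5.500 / 480.0 = 0.01146 h⁻¹
Between IV bolus doses, concentration decays as C = C₀·e^(−kτ), so C_peak/C_trough = e^(kτ).
τ_max = ln(C_peak/C_trough) / k = ln(9.18/3.06) / 0.01146 = 1.099 / 0.01146 = 95.90 h

95.9 h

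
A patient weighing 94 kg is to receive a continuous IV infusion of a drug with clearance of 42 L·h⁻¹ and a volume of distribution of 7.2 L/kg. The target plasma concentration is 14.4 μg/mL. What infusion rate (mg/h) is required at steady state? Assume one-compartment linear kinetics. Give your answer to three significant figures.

Infusion rate = CL · Css = 42.00 L/h × 14.4 mg/L = 604.8 mg/h

605 mg/h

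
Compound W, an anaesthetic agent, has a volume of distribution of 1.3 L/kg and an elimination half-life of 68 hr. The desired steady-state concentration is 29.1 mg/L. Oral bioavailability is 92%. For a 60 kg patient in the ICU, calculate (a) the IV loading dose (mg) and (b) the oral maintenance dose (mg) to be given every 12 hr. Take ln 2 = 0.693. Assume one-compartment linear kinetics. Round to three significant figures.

(a) 2270 mg; (b) 302 mg

Vd(total) = 60 kg × 1.3 L/kg = 78.00 L
LD = Vd × C = 78.00 × 29.1 = 2270 mg
CL = 0.693 × Vd / t½ = 0.693 × 78.00 / 68 = 0.7949 L/h
D = CL × Css × τ / F = 0.7949 × 29.1 × 12 / 0.92 = 301.7 mg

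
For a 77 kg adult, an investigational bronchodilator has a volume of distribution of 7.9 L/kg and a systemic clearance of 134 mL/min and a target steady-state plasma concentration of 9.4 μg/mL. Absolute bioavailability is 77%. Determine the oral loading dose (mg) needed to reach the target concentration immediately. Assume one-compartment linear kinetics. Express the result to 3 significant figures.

Vd = 7.9 L/kg × 77 kg = 608.3 L
LD = Vd × C / F = 608.3 × 9.400 / 0.77 = 7426 mg

7430 mg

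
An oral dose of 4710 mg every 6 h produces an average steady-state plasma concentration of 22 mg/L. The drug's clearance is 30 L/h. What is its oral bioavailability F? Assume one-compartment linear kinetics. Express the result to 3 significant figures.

F·D/τ = CL·Css at steady state → F = CL·Css·τ / D.
F = 30 × 22 × 6 / 4710 = 0.841

0.841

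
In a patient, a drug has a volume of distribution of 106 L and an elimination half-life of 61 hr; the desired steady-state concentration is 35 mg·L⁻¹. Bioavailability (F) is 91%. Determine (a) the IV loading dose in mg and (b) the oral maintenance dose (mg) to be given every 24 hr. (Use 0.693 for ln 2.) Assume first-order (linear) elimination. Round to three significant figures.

LD = Vd × C = 106.0 × 35 = 3710 mg
CL = 0.693 × Vd / t½ = 0.693 × 106.0 / 61 = 1.204 L/h
D = CL × Css × τ / F = 1.204 × 35 × 24 / 0.91 = 1111 mg

(a) 3710 mg; (b) 1110 mg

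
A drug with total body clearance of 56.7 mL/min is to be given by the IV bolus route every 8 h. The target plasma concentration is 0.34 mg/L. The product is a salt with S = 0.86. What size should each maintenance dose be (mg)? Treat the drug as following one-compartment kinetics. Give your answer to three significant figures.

Convert clearance: 56.7 mL/min × 60 min/h ÷ 1000 mL/L = 3.402 L/h
D = CL × Css × τ / S = 3.402 × 0.34 × 8 / 0.86 = 10.76 mg

10.8 mg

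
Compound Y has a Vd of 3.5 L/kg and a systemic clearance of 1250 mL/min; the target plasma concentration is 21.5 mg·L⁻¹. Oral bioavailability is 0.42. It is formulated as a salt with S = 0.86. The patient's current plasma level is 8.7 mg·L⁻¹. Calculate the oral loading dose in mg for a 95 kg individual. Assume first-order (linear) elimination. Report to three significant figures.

Vd(total) = 95 kg × 3.5 L/kg = 332.5 L
Concentration deficit ΔC = 21.5 − 8.7 = 12.80 mg/L
LD = Vd × ΔC / F / S = 332.5 × 12.80 / 0.42 / 0.86 = 11780 mg

11800 mg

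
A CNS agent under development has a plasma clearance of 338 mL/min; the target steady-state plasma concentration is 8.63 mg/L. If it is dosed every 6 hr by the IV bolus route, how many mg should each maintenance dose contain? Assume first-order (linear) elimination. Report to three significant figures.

Convert clearance: 338 mL/min × 60 min/h ÷ 1000 mL/L = 20.28 L/h
At steady state, dose per interval replaces the amount cleared in that interval: D/τ = CL·Css.
D = CL × Css × τ = 20.28 × 8.63 × 6 = 1050 mg

1050 mg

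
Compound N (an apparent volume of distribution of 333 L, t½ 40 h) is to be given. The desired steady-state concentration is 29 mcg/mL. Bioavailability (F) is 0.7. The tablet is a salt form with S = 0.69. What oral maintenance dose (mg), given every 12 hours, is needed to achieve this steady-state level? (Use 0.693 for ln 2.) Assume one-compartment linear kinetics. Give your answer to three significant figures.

k = 0.693/40 = 0.01733 h⁻¹, so CL = k·Vd = 0.01733 × 333.0 = 5.771 L/h
D = CL × Css × τ / F / S = 5.771 × 29 × 12 / 0.7 / 0.69 = 4158 mg

4160 mg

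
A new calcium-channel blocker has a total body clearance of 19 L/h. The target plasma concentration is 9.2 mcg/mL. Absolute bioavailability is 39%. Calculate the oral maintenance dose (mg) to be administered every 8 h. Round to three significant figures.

3590 mg

At steady state, dose per interval replaces the amount cleared in that interval: F·D/τ = CL·Css.
D = CL × Css × τ / F = 19.00 × 9.2 × 8 / 0.39 = 3586 mg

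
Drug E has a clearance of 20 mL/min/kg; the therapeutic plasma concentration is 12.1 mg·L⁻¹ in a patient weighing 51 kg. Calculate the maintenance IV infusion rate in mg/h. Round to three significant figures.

741 mg/h

CL = 20 mL/min/kg × 51 kg = 1020 mL/min = 1020 × 60/1000 = 61.20 L/h
At steady state, infusion rate equals elimination rate: rate in = CL × Css.
R₀ = 61.20 × 12.1 = 740.5 mg/h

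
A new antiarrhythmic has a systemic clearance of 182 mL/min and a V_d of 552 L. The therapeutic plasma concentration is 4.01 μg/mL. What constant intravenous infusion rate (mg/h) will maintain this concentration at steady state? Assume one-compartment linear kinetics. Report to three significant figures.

Convert clearance: 182 mL/min × 60 min/h ÷ 1000 mL/L = 10.92 L/h
Infusion rate = CL · Css = 10.92 L/h × 4.01 mg/L = 43.79 mg/h

43.8 mg/h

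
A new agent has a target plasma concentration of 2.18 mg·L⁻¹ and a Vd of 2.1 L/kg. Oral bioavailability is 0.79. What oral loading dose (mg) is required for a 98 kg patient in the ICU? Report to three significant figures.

568 mg

Vd(total) = 98 kg × 2.1 L/kg = 205.8 L
LD = Vd × C / F = 205.8 × 2.180 / 0.79 = 567.9 mg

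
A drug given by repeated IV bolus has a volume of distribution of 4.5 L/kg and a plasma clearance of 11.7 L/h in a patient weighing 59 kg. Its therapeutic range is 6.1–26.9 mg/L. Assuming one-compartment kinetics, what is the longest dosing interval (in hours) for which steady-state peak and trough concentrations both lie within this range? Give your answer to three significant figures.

Total Vd = 4.5 × 59 = 265.5 L
k = CL / Vd = 11.70 / 265.5 = 0.04407 h⁻¹
Between IV bolus doses, concentration decays as C = C₀·e^(−kτ), so C_peak/C_trough = e^(kτ).
τ_max = ln(C_peak/C_trough) / k = ln(26.9/6.1) / 0.04407 = 1.484 / 0.04407 = 33.67 h

33.7 h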